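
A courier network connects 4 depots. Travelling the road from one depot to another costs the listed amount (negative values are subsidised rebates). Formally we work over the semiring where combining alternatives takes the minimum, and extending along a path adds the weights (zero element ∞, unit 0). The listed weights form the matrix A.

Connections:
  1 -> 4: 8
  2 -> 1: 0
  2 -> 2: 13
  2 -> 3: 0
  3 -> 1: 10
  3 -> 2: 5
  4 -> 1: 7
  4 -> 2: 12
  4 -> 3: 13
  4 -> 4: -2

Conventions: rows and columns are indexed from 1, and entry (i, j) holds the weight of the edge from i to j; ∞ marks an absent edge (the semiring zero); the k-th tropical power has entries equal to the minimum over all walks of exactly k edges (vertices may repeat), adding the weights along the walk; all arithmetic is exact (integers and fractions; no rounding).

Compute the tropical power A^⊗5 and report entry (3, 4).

A^⊗2:
  [15, 20, 21, 6]
  [10, 5, 13, 8]
  [5, 18, 5, 18]
  [5, 10, 11, -4]
A^⊗3:
  [13, 18, 19, 4]
  [5, 18, 5, 6]
  [15, 10, 18, 13]
  [3, 8, 9, -6]
A^⊗4:
  [11, 16, 17, 2]
  [13, 10, 18, 4]
  [10, 23, 10, 11]
  [1, 6, 7, -8]
A^⊗5:
  [9, 14, 15, 0]
  [10, 16, 10, 2]
  [18, 15, 23, 9]
  [-1, 4, 5, -10]
Key observation: the optimum is the walk 3->2->1->4->4->4, with weight 5 + 0 + 8 + (-2) + (-2) = 9.
Optimal value attained by: walk 3->2->1->4->4->4.
Answer: (A^⊗5)[3][4] = 9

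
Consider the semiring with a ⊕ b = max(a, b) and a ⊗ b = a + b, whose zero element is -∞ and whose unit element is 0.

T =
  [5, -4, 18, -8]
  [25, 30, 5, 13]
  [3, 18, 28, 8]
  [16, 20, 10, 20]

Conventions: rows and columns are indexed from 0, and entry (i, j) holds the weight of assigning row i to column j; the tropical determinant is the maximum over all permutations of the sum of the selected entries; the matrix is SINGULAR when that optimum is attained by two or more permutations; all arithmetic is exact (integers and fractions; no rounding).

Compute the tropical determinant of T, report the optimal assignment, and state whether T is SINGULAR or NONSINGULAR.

σ = (0, 1, 2, 3): 5 + 30 + 28 + 20 = 83
σ = (0, 1, 3, 2): 5 + 30 + 8 + 10 = 53
σ = (0, 2, 1, 3): 5 + 5 + 18 + 20 = 48
σ = (0, 2, 3, 1): 5 + 5 + 8 + 20 = 38
σ = (0, 3, 1, 2): 5 + 13 + 18 + 10 = 46
σ = (0, 3, 2, 1): 5 + 13 + 28 + 20 = 66
σ = (1, 0, 2, 3): (-4) + 25 + 28 + 20 = 69
σ = (1, 0, 3, 2): (-4) + 25 + 8 + 10 = 39
σ = (1, 2, 0, 3): (-4) + 5 + 3 + 20 = 24
σ = (1, 2, 3, 0): (-4) + 5 + 8 + 16 = 25
σ = (1, 3, 0, 2): (-4) + 13 + 3 + 10 = 22
σ = (1, 3, 2, 0): (-4) + 13 + 28 + 16 = 53
σ = (2, 0, 1, 3): 18 + 25 + 18 + 20 = 81
σ = (2, 0, 3, 1): 18 + 25 + 8 + 20 = 71
σ = (2, 1, 0, 3): 18 + 30 + 3 + 20 = 71
σ = (2, 1, 3, 0): 18 + 30 + 8 + 16 = 72
σ = (2, 3, 0, 1): 18 + 13 + 3 + 20 = 54
σ = (2, 3, 1, 0): 18 + 13 + 18 + 16 = 65
σ = (3, 0, 1, 2): (-8) + 25 + 18 + 10 = 45
σ = (3, 0, 2, 1): (-8) + 25 + 28 + 20 = 65
σ = (3, 1, 0, 2): (-8) + 30 + 3 + 10 = 35
σ = (3, 1, 2, 0): (-8) + 30 + 28 + 16 = 66
σ = (3, 2, 0, 1): (-8) + 5 + 3 + 20 = 20
σ = (3, 2, 1, 0): (-8) + 5 + 18 + 16 = 31
Optimal value attained by: σ = (0, 1, 2, 3).
Answer: det⊕(T) = 83; verdict: NONSINGULAR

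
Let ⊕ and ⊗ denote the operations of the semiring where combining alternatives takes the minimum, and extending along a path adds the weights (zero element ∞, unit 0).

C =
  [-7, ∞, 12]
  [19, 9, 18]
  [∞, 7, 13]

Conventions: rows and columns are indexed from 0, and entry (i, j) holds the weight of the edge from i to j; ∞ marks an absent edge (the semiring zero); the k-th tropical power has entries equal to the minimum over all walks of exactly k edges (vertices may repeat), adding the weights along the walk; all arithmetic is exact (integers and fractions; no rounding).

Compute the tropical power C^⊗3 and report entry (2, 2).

C^⊗2:
  [-14, 19, 5]
  [12, 18, 27]
  [26, 16, 25]
C^⊗3:
  [-21, 12, -2]
  [5, 27, 24]
  [19, 25, 34]
Key observation: the optimum is the walk 2->1->1->2, with weight 7 + 9 + 18 = 34.
Optimal value attained by: walk 2->1->1->2.
Answer: (C^⊗3)[2][2] = 34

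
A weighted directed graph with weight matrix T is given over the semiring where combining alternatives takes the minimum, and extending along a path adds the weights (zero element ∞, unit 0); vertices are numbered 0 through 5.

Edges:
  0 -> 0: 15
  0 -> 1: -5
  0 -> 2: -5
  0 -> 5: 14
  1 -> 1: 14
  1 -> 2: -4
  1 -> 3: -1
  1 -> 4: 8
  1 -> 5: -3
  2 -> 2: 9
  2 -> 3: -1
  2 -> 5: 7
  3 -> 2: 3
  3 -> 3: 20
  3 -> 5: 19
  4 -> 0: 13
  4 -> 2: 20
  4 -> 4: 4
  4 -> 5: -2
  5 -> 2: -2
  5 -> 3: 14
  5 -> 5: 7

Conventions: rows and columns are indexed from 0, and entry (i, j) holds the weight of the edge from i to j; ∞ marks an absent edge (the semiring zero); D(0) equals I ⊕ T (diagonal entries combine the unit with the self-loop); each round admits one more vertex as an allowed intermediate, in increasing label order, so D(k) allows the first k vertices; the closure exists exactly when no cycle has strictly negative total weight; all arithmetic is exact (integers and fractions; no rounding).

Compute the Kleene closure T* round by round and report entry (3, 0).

D(0):
  [0, -5, -5, ∞, ∞, 14]
  [∞, 0, -4, -1, 8, -3]
  [∞, ∞, 0, -1, ∞, 7]
  [∞, ∞, 3, 0, ∞, 19]
  [13, ∞, 20, ∞, 0, -2]
  [∞, ∞, -2, 14, ∞, 0]
D(1):
  [0, -5, -5, ∞, ∞, 14]
  [∞, 0, -4, -1, 8, -3]
  [∞, ∞, 0, -1, ∞, 7]
  [∞, ∞, 3, 0, ∞, 19]
  [13, 8, 8, ∞, 0, -2]
  [∞, ∞, -2, 14, ∞, 0]
D(2):
  [0, -5, -9, -6, 3, -8]
  [∞, 0, -4, -1, 8, -3]
  [∞, ∞, 0, -1, ∞, 7]
  [∞, ∞, 3, 0, ∞, 19]
  [13, 8, 4, 7, 0, -2]
  [∞, ∞, -2, 14, ∞, 0]
D(3):
  [0, -5, -9, -10, 3, -8]
  [∞, 0, -4, -5, 8, -3]
  [∞, ∞, 0, -1, ∞, 7]
  [∞, ∞, 3, 0, ∞, 10]
  [13, 8, 4, 3, 0, -2]
  [∞, ∞, -2, -3, ∞, 0]
D(4):
  [0, -5, -9, -10, 3, -8]
  [∞, 0, -4, -5, 8, -3]
  [∞, ∞, 0, -1, ∞, 7]
  [∞, ∞, 3, 0, ∞, 10]
  [13, 8, 4, 3, 0, -2]
  [∞, ∞, -2, -3, ∞, 0]
D(5):
  [0, -5, -9, -10, 3, -8]
  [21, 0, -4, -5, 8, -3]
  [∞, ∞, 0, -1, ∞, 7]
  [∞, ∞, 3, 0, ∞, 10]
  [13, 8, 4, 3, 0, -2]
  [∞, ∞, -2, -3, ∞, 0]
D(6):
  [0, -5, -10, -11, 3, -8]
  [21, 0, -5, -6, 8, -3]
  [∞, ∞, 0, -1, ∞, 7]
  [∞, ∞, 3, 0, ∞, 10]
  [13, 8, -4, -5, 0, -2]
  [∞, ∞, -2, -3, ∞, 0]
Answer: T*[3][0] = ∞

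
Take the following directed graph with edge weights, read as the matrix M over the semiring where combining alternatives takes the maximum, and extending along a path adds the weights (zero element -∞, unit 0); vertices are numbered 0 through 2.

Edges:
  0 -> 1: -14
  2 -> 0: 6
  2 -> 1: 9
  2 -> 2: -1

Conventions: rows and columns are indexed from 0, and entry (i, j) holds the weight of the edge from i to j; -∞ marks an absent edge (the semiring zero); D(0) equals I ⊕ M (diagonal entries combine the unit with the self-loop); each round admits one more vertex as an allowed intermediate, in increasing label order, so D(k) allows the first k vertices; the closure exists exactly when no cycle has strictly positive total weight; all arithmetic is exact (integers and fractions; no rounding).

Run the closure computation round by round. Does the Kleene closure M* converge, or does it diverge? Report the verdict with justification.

D(0):
  [0, -14, -∞]
  [-∞, 0, -∞]
  [6, 9, 0]
D(1):
  [0, -14, -∞]
  [-∞, 0, -∞]
  [6, 9, 0]
D(2):
  [0, -14, -∞]
  [-∞, 0, -∞]
  [6, 9, 0]
D(3):
  [0, -14, -∞]
  [-∞, 0, -∞]
  [6, 9, 0]
Key observation: every diagonal entry stays at the unit through all rounds, so no improving cycle exists.
Answer: CONVERGES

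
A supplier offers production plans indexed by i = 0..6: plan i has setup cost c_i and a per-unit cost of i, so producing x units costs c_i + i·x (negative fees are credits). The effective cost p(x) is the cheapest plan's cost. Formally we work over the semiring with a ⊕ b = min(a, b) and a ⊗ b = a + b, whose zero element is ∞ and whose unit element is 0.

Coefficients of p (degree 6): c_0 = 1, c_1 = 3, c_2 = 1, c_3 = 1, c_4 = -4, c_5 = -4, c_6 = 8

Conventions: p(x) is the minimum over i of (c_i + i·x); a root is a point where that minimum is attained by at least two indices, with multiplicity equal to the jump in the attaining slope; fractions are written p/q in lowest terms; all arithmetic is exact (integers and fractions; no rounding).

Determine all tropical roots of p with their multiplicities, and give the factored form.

hull edge (i=0, c=1) to (i=4, c=-4): slope -5/4, span 4
hull edge (i=4, c=-4) to (i=5, c=-4): slope 0, span 1
hull edge (i=5, c=-4) to (i=6, c=8): slope 12, span 1
Factored form: p(x) = 8 ⊗ (x ⊕ (-12)) ⊗ (x ⊕ 0) ⊗ (x ⊕ 5/4) ⊗ (x ⊕ 5/4) ⊗ (x ⊕ 5/4) ⊗ (x ⊕ 5/4)
Answer: roots = -12 (mult 1), 0 (mult 1), 5/4 (mult 4)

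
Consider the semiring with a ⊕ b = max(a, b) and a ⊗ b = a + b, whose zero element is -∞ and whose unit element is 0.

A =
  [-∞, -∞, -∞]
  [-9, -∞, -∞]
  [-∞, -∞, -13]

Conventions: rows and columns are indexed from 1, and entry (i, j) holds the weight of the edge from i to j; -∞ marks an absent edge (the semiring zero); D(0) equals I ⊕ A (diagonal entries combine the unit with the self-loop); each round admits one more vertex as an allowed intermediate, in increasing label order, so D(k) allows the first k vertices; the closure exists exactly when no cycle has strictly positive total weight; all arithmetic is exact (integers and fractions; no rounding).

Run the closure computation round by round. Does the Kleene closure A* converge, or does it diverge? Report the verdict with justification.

D(0):
  [0, -∞, -∞]
  [-9, 0, -∞]
  [-∞, -∞, 0]
D(1):
  [0, -∞, -∞]
  [-9, 0, -∞]
  [-∞, -∞, 0]
D(2):
  [0, -∞, -∞]
  [-9, 0, -∞]
  [-∞, -∞, 0]
D(3):
  [0, -∞, -∞]
  [-9, 0, -∞]
  [-∞, -∞, 0]
Key observation: every diagonal entry stays at the unit through all rounds, so no improving cycle exists.
Answer: CONVERGES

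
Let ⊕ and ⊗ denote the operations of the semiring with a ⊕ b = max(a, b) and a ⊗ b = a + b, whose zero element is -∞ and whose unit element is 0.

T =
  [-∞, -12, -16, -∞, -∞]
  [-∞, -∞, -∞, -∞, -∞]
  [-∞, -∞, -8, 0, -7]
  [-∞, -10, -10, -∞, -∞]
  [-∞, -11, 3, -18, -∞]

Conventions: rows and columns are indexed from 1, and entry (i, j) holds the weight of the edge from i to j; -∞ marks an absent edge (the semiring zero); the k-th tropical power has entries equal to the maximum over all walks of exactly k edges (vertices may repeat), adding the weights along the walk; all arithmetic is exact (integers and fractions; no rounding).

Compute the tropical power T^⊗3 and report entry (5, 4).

T^⊗2:
  [-∞, -∞, -24, -16, -23]
  [-∞, -∞, -∞, -∞, -∞]
  [-∞, -10, -4, -8, -15]
  [-∞, -∞, -18, -10, -17]
  [-∞, -28, -5, 3, -4]
T^⊗3:
  [-∞, -26, -20, -24, -31]
  [-∞, -∞, -∞, -∞, -∞]
  [-∞, -18, -12, -4, -11]
  [-∞, -20, -14, -18, -25]
  [-∞, -7, -1, -5, -12]
Key observation: the optimum is the walk 5->3->3->4, with weight 3 + (-8) + 0 = -5.
Optimal value attained by: walk 5->3->3->4.
Answer: (T^⊗3)[5][4] = -5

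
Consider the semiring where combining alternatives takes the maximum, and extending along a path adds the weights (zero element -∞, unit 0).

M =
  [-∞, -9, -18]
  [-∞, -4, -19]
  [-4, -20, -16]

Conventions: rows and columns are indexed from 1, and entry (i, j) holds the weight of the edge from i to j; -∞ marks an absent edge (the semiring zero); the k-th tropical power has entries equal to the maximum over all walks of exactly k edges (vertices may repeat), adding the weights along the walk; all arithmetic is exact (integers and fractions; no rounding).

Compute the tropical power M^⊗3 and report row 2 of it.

M^⊗2:
  [-22, -13, -28]
  [-23, -8, -23]
  [-20, -13, -22]
M^⊗3:
  [-32, -17, -32]
  [-27, -12, -27]
  [-26, -17, -32]
Answer: row 2 of M^⊗3 = [-27, -12, -27]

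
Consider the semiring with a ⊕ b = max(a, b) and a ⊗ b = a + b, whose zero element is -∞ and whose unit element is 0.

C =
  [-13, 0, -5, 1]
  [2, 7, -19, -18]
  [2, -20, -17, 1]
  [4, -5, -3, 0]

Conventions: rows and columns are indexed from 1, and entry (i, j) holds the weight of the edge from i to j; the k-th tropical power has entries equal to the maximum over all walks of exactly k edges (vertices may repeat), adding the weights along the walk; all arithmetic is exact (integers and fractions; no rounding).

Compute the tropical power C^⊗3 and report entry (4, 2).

C^⊗2:
  [5, 7, -2, 1]
  [9, 14, -3, 3]
  [5, 2, -2, 3]
  [4, 4, -1, 5]
C^⊗3:
  [9, 14, 0, 6]
  [16, 21, 4, 10]
  [7, 9, 0, 6]
  [9, 11, 2, 5]
Key observation: the optimum is the walk 4->1->2->2, with weight 4 + 0 + 7 = 11.
Optimal value attained by: walk 4->1->2->2.
Answer: (C^⊗3)[4][2] = 11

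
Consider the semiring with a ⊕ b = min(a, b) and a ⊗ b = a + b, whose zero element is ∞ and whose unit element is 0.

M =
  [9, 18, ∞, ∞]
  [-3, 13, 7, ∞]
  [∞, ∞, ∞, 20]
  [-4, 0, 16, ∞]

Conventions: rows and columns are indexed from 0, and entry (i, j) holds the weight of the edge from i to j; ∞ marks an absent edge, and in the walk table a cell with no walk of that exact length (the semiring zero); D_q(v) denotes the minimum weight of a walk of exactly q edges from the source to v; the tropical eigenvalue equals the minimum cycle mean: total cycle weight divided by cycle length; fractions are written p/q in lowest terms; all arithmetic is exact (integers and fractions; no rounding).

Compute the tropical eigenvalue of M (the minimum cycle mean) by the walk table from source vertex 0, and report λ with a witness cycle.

q=0: [0, ∞, ∞, ∞]
q=1: [9, 18, ∞, ∞]
q=2: [15, 27, 25, ∞]
q=3: [24, 33, 34, 45]
q=4: [30, 42, 40, 54]
Optimal cycle mean attained by: cycle 0->1->0, total 18 + (-3), length 2.
Answer: λ = 15/2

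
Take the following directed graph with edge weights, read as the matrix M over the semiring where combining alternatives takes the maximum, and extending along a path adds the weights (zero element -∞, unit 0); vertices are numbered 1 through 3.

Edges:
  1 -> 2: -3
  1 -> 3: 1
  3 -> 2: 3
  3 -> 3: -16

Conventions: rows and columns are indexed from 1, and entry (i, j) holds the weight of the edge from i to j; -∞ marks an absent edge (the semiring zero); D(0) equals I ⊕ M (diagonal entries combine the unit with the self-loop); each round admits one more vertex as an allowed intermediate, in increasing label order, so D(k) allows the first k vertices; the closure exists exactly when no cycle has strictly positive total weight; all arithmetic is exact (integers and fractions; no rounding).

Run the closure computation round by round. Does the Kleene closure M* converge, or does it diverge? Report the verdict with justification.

D(0):
  [0, -3, 1]
  [-∞, 0, -∞]
  [-∞, 3, 0]
D(1):
  [0, -3, 1]
  [-∞, 0, -∞]
  [-∞, 3, 0]
D(2):
  [0, -3, 1]
  [-∞, 0, -∞]
  [-∞, 3, 0]
D(3):
  [0, 4, 1]
  [-∞, 0, -∞]
  [-∞, 3, 0]
Key observation: every diagonal entry stays at the unit through all rounds, so no improving cycle exists.
Answer: CONVERGES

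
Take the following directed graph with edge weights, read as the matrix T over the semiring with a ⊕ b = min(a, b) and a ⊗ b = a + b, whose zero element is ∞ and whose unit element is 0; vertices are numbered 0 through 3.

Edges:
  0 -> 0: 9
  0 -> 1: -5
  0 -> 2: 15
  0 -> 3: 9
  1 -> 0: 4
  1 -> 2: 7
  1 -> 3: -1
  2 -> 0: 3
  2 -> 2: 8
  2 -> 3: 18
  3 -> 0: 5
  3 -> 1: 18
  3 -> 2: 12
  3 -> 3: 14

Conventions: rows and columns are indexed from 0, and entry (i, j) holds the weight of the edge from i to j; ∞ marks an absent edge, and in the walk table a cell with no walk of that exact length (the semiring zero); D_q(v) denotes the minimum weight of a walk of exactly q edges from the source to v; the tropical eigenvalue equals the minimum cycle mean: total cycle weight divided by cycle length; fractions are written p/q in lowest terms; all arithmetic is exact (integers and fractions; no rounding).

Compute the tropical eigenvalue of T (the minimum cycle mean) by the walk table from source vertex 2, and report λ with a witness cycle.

q=0: [∞, ∞, 0, ∞]
q=1: [3, ∞, 8, 18]
q=2: [11, -2, 16, 12]
q=3: [2, 6, 5, -3]
q=4: [2, -3, 9, 5]
Optimal cycle mean attained by: cycle 0->1->0, total (-5) + 4, length 2.
Answer: λ = -1/2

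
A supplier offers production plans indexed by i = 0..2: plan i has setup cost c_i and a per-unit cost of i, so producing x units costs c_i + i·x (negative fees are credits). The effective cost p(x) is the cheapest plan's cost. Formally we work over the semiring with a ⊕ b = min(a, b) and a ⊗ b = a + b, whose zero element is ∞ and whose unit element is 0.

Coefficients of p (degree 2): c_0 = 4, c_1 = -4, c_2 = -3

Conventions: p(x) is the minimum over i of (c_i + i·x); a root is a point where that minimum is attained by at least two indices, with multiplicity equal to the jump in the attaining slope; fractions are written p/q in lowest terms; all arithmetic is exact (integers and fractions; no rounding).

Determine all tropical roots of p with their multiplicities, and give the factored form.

hull edge (i=0, c=4) to (i=1, c=-4): slope -8, span 1
hull edge (i=1, c=-4) to (i=2, c=-3): slope 1, span 1
Factored form: p(x) = -3 ⊗ (x ⊕ (-1)) ⊗ (x ⊕ 8)
Answer: roots = -1 (mult 1), 8 (mult 1)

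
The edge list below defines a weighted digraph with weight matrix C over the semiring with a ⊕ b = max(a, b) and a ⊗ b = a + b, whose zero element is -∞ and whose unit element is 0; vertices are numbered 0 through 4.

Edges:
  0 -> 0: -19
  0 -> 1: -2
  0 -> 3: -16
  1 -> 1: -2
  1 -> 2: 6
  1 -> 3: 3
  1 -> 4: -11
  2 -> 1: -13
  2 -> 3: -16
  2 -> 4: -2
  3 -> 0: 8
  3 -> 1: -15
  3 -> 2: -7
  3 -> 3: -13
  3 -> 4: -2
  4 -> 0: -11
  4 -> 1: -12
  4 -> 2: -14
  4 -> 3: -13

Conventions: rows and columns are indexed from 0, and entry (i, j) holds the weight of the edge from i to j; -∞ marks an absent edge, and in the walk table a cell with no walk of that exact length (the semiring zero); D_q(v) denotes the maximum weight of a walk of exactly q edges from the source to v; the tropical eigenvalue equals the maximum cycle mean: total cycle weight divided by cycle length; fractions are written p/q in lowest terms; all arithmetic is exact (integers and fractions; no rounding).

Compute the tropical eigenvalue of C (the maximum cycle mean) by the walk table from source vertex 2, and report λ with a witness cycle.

q=0: [-∞, -∞, 0, -∞, -∞]
q=1: [-∞, -13, -∞, -16, -2]
q=2: [-8, -14, -7, -10, -18]
q=3: [-2, -10, -8, -11, -9]
q=4: [-3, -4, -4, -7, -10]
q=5: [1, -5, 2, -1, -6]
Optimal cycle mean attained by: cycle 0->1->3->0, total (-2) + 3 + 8, length 3.
Answer: λ = 3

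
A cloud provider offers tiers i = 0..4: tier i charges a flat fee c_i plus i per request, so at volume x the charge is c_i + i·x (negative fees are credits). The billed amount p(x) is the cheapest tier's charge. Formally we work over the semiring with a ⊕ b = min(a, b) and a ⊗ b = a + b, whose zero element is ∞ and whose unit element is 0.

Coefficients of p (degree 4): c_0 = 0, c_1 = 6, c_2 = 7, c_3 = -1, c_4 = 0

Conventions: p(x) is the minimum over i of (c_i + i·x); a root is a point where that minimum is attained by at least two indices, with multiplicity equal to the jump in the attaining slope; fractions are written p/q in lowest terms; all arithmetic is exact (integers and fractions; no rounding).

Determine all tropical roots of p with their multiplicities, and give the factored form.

hull edge (i=0, c=0) to (i=3, c=-1): slope -1/3, span 3
hull edge (i=3, c=-1) to (i=4, c=0): slope 1, span 1
Factored form: p(x) = 0 ⊗ (x ⊕ (-1)) ⊗ (x ⊕ 1/3) ⊗ (x ⊕ 1/3) ⊗ (x ⊕ 1/3)
Answer: roots = -1 (mult 1), 1/3 (mult 3)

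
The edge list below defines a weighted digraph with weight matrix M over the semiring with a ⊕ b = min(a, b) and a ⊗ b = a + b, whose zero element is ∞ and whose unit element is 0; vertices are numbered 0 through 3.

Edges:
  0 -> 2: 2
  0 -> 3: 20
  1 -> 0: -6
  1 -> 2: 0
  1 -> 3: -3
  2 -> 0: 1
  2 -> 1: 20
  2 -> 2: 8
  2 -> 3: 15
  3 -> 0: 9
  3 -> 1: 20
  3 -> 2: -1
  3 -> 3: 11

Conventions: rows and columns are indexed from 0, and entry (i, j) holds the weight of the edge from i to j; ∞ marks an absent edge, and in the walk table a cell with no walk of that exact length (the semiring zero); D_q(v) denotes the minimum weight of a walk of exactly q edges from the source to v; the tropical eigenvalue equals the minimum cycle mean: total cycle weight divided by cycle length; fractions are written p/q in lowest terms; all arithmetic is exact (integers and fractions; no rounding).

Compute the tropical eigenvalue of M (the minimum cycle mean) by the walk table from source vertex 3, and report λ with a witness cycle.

q=0: [∞, ∞, ∞, 0]
q=1: [9, 20, -1, 11]
q=2: [0, 19, 7, 14]
q=3: [8, 27, 2, 16]
q=4: [3, 22, 10, 17]
Optimal cycle mean attained by: cycle 0->2->0, total 2 + 1, length 2.
Answer: λ = 3/2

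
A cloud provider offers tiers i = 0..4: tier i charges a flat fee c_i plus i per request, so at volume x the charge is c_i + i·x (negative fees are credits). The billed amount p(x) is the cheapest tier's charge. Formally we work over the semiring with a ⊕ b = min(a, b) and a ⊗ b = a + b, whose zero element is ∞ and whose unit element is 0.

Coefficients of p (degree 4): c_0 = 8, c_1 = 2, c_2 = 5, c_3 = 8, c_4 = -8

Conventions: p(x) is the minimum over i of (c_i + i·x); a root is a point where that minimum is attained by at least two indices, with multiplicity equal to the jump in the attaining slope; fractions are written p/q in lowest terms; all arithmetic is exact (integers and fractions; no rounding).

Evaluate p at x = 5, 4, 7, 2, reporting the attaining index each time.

p(5) = min(8+0·5=8, 2+1·5=7, 5+2·5=15, 8+3·5=23, -8+4·5=12) = 7 (attained by i=1)
p(4) = min(8+0·4=8, 2+1·4=6, 5+2·4=13, 8+3·4=20, -8+4·4=8) = 6 (attained by i=1)
p(7) = min(8+0·7=8, 2+1·7=9, 5+2·7=19, 8+3·7=29, -8+4·7=20) = 8 (attained by i=0)
p(2) = min(8+0·2=8, 2+1·2=4, 5+2·2=9, 8+3·2=14, -8+4·2=0) = 0 (attained by i=4)
Answer: p(5) = 7; p(4) = 6; p(7) = 8; p(2) = 0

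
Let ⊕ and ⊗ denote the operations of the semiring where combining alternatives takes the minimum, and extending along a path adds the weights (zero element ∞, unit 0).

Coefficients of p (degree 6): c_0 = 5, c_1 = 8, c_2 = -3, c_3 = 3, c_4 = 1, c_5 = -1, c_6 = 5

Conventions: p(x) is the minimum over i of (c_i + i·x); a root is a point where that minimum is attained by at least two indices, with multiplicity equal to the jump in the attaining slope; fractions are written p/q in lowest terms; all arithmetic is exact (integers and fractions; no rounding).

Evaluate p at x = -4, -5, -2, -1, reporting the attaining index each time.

p(-4) = min(5+0·(-4)=5, 8+1·(-4)=4, -3+2·(-4)=-11, 3+3·(-4)=-9, 1+4·(-4)=-15, -1+5·(-4)=-21, 5+6·(-4)=-19) = -21 (attained by i=5)
p(-5) = min(5+0·(-5)=5, 8+1·(-5)=3, -3+2·(-5)=-13, 3+3·(-5)=-12, 1+4·(-5)=-19, -1+5·(-5)=-26, 5+6·(-5)=-25) = -26 (attained by i=5)
p(-2) = min(5+0·(-2)=5, 8+1·(-2)=6, -3+2·(-2)=-7, 3+3·(-2)=-3, 1+4·(-2)=-7, -1+5·(-2)=-11, 5+6·(-2)=-7) = -11 (attained by i=5)
p(-1) = min(5+0·(-1)=5, 8+1·(-1)=7, -3+2·(-1)=-5, 3+3·(-1)=0, 1+4·(-1)=-3, -1+5·(-1)=-6, 5+6·(-1)=-1) = -6 (attained by i=5)
Answer: p(-4) = -21; p(-5) = -26; p(-2) = -11; p(-1) = -6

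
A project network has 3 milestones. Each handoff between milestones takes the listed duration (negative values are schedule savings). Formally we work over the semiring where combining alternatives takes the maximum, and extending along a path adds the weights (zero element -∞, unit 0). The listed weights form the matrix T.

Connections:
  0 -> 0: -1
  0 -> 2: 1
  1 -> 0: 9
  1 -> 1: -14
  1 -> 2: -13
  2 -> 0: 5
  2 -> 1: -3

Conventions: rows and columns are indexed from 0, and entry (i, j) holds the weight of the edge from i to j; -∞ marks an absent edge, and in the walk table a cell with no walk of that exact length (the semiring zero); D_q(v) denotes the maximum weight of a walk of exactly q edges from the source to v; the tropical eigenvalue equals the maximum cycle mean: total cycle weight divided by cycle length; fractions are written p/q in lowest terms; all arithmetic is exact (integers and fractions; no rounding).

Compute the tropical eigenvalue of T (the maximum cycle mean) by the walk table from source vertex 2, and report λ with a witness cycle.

q=0: [-∞, -∞, 0]
q=1: [5, -3, -∞]
q=2: [6, -17, 6]
q=3: [11, 3, 7]
Optimal cycle mean attained by: cycle 0->2->0, total 1 + 5, length 2.
Answer: λ = 3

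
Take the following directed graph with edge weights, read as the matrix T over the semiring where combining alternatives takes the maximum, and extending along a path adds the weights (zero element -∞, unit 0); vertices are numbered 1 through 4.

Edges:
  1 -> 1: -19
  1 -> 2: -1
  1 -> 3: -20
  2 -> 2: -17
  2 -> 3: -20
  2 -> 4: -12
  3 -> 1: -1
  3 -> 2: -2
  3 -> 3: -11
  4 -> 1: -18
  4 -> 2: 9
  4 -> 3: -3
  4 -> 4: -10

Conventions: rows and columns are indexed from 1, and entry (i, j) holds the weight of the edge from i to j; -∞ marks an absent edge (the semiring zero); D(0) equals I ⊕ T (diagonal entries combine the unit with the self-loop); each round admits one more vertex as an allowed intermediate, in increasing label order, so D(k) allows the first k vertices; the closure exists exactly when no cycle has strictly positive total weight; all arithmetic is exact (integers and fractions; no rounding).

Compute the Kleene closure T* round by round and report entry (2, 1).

D(0):
  [0, -1, -20, -∞]
  [-∞, 0, -20, -12]
  [-1, -2, 0, -∞]
  [-18, 9, -3, 0]
D(1):
  [0, -1, -20, -∞]
  [-∞, 0, -20, -12]
  [-1, -2, 0, -∞]
  [-18, 9, -3, 0]
D(2):
  [0, -1, -20, -13]
  [-∞, 0, -20, -12]
  [-1, -2, 0, -14]
  [-18, 9, -3, 0]
D(3):
  [0, -1, -20, -13]
  [-21, 0, -20, -12]
  [-1, -2, 0, -14]
  [-4, 9, -3, 0]
D(4):
  [0, -1, -16, -13]
  [-16, 0, -15, -12]
  [-1, -2, 0, -14]
  [-4, 9, -3, 0]
Answer: T*[2][1] = -16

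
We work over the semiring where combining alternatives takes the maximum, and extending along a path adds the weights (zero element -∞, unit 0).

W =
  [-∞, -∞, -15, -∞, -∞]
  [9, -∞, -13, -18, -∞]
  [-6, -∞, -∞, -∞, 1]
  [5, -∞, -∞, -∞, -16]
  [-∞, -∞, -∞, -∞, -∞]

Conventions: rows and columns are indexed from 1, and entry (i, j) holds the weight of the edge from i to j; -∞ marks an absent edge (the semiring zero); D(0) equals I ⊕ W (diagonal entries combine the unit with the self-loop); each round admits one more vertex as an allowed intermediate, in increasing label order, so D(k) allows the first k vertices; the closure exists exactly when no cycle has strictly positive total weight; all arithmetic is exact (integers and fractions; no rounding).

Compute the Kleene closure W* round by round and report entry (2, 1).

D(0):
  [0, -∞, -15, -∞, -∞]
  [9, 0, -13, -18, -∞]
  [-6, -∞, 0, -∞, 1]
  [5, -∞, -∞, 0, -16]
  [-∞, -∞, -∞, -∞, 0]
D(1):
  [0, -∞, -15, -∞, -∞]
  [9, 0, -6, -18, -∞]
  [-6, -∞, 0, -∞, 1]
  [5, -∞, -10, 0, -16]
  [-∞, -∞, -∞, -∞, 0]
D(2):
  [0, -∞, -15, -∞, -∞]
  [9, 0, -6, -18, -∞]
  [-6, -∞, 0, -∞, 1]
  [5, -∞, -10, 0, -16]
  [-∞, -∞, -∞, -∞, 0]
D(3):
  [0, -∞, -15, -∞, -14]
  [9, 0, -6, -18, -5]
  [-6, -∞, 0, -∞, 1]
  [5, -∞, -10, 0, -9]
  [-∞, -∞, -∞, -∞, 0]
D(4):
  [0, -∞, -15, -∞, -14]
  [9, 0, -6, -18, -5]
  [-6, -∞, 0, -∞, 1]
  [5, -∞, -10, 0, -9]
  [-∞, -∞, -∞, -∞, 0]
D(5):
  [0, -∞, -15, -∞, -14]
  [9, 0, -6, -18, -5]
  [-6, -∞, 0, -∞, 1]
  [5, -∞, -10, 0, -9]
  [-∞, -∞, -∞, -∞, 0]
Answer: W*[2][1] = 9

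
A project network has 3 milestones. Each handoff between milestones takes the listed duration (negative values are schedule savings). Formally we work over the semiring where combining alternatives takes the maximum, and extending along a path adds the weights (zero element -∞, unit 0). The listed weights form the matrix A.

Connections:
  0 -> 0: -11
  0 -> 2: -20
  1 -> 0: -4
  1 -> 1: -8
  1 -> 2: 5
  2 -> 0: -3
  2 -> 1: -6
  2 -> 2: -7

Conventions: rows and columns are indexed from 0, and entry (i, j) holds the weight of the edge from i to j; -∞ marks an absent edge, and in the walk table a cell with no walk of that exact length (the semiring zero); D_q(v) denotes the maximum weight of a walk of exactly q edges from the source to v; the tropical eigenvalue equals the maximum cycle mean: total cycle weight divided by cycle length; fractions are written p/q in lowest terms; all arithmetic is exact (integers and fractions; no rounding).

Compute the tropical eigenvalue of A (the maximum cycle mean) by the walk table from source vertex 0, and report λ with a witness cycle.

q=0: [0, -∞, -∞]
q=1: [-11, -∞, -20]
q=2: [-22, -26, -27]
q=3: [-30, -33, -21]
Optimal cycle mean attained by: cycle 1->2->1, total 5 + (-6), length 2.
Answer: λ = -1/2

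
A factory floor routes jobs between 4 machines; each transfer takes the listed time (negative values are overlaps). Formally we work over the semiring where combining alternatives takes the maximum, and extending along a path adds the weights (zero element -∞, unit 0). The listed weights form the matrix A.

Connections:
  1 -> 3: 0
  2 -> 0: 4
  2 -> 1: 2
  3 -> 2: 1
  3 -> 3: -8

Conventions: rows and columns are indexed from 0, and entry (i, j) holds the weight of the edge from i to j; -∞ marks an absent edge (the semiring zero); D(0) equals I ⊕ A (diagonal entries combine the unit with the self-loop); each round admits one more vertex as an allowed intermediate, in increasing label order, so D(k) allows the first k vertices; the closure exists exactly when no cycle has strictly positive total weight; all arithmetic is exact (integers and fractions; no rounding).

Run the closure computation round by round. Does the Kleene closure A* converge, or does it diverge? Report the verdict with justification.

D(0):
  [0, -∞, -∞, -∞]
  [-∞, 0, -∞, 0]
  [4, 2, 0, -∞]
  [-∞, -∞, 1, 0]
D(1):
  [0, -∞, -∞, -∞]
  [-∞, 0, -∞, 0]
  [4, 2, 0, -∞]
  [-∞, -∞, 1, 0]
D(2):
  [0, -∞, -∞, -∞]
  [-∞, 0, -∞, 0]
  [4, 2, 0, 2]
  [-∞, -∞, 1, 0]
Detection: at round 3, diagonal entry (3, 3) turns strictly positive.
Key observation: the cycle 3->2->1->3 has total weight 1 + 2 + 0, which is strictly positive.
Answer: DIVERGES — positive cycle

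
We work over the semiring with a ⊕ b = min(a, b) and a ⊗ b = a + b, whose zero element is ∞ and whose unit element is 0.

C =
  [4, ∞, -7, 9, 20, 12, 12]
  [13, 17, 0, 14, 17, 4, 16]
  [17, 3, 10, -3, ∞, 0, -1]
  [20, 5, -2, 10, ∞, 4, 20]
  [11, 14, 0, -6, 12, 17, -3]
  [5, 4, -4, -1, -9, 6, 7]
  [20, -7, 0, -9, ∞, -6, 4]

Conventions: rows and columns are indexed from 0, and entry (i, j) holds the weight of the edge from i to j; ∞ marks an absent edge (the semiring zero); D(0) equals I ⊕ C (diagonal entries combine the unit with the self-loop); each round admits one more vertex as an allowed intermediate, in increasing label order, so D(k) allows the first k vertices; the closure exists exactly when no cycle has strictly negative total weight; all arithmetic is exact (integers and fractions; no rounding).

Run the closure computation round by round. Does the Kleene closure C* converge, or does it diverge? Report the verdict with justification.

D(0):
  [0, ∞, -7, 9, 20, 12, 12]
  [13, 0, 0, 14, 17, 4, 16]
  [17, 3, 0, -3, ∞, 0, -1]
  [20, 5, -2, 0, ∞, 4, 20]
  [11, 14, 0, -6, 0, 17, -3]
  [5, 4, -4, -1, -9, 0, 7]
  [20, -7, 0, -9, ∞, -6, 0]
D(1):
  [0, ∞, -7, 9, 20, 12, 12]
  [13, 0, 0, 14, 17, 4, 16]
  [17, 3, 0, -3, 37, 0, -1]
  [20, 5, -2, 0, 40, 4, 20]
  [11, 14, 0, -6, 0, 17, -3]
  [5, 4, -4, -1, -9, 0, 7]
  [20, -7, 0, -9, 40, -6, 0]
D(2):
  [0, ∞, -7, 9, 20, 12, 12]
  [13, 0, 0, 14, 17, 4, 16]
  [16, 3, 0, -3, 20, 0, -1]
  [18, 5, -2, 0, 22, 4, 20]
  [11, 14, 0, -6, 0, 17, -3]
  [5, 4, -4, -1, -9, 0, 7]
  [6, -7, -7, -9, 10, -6, 0]
Detection: at round 3, diagonal entry (3, 3) turns strictly negative.
Key observation: the cycle 3->2->3 has total weight (-2) + (-3), which is strictly negative.
Answer: DIVERGES — negative cycle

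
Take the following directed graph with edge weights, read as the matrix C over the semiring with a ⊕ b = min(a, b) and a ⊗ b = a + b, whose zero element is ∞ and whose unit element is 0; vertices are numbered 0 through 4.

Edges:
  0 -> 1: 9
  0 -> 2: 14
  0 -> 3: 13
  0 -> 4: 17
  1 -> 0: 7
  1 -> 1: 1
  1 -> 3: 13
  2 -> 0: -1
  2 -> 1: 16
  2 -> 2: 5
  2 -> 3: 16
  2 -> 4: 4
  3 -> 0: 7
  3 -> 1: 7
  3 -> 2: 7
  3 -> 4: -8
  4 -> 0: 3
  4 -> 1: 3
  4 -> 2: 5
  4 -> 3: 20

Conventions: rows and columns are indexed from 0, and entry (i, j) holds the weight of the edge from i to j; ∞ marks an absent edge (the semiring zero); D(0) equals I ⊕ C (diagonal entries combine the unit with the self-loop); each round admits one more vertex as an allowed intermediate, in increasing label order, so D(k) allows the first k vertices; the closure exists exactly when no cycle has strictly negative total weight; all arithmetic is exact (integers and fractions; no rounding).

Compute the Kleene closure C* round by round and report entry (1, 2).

D(0):
  [0, 9, 14, 13, 17]
  [7, 0, ∞, 13, ∞]
  [-1, 16, 0, 16, 4]
  [7, 7, 7, 0, -8]
  [3, 3, 5, 20, 0]
D(1):
  [0, 9, 14, 13, 17]
  [7, 0, 21, 13, 24]
  [-1, 8, 0, 12, 4]
  [7, 7, 7, 0, -8]
  [3, 3, 5, 16, 0]
D(2):
  [0, 9, 14, 13, 17]
  [7, 0, 21, 13, 24]
  [-1, 8, 0, 12, 4]
  [7, 7, 7, 0, -8]
  [3, 3, 5, 16, 0]
D(3):
  [0, 9, 14, 13, 17]
  [7, 0, 21, 13, 24]
  [-1, 8, 0, 12, 4]
  [6, 7, 7, 0, -8]
  [3, 3, 5, 16, 0]
D(4):
  [0, 9, 14, 13, 5]
  [7, 0, 20, 13, 5]
  [-1, 8, 0, 12, 4]
  [6, 7, 7, 0, -8]
  [3, 3, 5, 16, 0]
D(5):
  [0, 8, 10, 13, 5]
  [7, 0, 10, 13, 5]
  [-1, 7, 0, 12, 4]
  [-5, -5, -3, 0, -8]
  [3, 3, 5, 16, 0]
Answer: C*[1][2] = 10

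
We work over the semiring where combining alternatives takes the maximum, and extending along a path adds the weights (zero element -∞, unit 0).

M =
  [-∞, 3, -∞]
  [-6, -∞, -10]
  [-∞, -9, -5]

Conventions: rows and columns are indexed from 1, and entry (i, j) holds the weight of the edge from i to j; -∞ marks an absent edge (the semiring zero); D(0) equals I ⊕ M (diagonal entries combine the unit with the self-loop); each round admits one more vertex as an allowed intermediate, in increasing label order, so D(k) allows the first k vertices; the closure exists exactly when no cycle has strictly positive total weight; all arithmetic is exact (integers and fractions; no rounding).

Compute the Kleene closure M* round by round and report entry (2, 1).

D(0):
  [0, 3, -∞]
  [-6, 0, -10]
  [-∞, -9, 0]
D(1):
  [0, 3, -∞]
  [-6, 0, -10]
  [-∞, -9, 0]
D(2):
  [0, 3, -7]
  [-6, 0, -10]
  [-15, -9, 0]
D(3):
  [0, 3, -7]
  [-6, 0, -10]
  [-15, -9, 0]
Answer: M*[2][1] = -6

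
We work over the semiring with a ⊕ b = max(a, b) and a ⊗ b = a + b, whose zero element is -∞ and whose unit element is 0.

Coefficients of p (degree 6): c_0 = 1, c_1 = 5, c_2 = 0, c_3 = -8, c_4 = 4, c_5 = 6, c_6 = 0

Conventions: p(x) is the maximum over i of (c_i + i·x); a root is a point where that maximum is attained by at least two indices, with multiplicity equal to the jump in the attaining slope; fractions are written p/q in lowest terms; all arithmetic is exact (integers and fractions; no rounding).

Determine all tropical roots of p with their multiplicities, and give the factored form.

hull edge (i=0, c=1) to (i=1, c=5): slope 4, span 1
hull edge (i=1, c=5) to (i=5, c=6): slope 1/4, span 4
hull edge (i=5, c=6) to (i=6, c=0): slope -6, span 1
Factored form: p(x) = 0 ⊗ (x ⊕ (-4)) ⊗ (x ⊕ (-1/4)) ⊗ (x ⊕ (-1/4)) ⊗ (x ⊕ (-1/4)) ⊗ (x ⊕ (-1/4)) ⊗ (x ⊕ 6)
Answer: roots = -4 (mult 1), -1/4 (mult 4), 6 (mult 1)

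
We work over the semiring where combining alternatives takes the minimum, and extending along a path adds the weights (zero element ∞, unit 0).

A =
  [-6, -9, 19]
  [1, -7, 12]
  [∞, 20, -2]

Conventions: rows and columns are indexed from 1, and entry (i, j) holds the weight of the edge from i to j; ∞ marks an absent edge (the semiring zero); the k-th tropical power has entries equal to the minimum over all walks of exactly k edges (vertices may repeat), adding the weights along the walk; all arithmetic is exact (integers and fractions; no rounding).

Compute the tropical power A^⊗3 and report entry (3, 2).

A^⊗2:
  [-12, -16, 3]
  [-6, -14, 5]
  [21, 13, -4]
A^⊗3:
  [-18, -23, -4]
  [-13, -21, -2]
  [14, 6, -6]
Key observation: the optimum is the walk 3->2->2->2, with weight 20 + (-7) + (-7) = 6.
Optimal value attained by: walk 3->2->2->2.
Answer: (A^⊗3)[3][2] = 6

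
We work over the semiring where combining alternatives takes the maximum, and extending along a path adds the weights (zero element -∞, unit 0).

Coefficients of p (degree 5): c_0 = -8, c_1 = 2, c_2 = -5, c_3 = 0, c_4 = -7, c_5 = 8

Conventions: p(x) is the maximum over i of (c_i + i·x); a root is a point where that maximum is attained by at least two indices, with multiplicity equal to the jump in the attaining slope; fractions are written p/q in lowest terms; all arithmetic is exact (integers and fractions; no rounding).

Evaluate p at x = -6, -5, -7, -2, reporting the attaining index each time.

p(-6) = max(-8+0·(-6)=-8, 2+1·(-6)=-4, -5+2·(-6)=-17, 0+3·(-6)=-18, -7+4·(-6)=-31, 8+5·(-6)=-22) = -4 (attained by i=1)
p(-5) = max(-8+0·(-5)=-8, 2+1·(-5)=-3, -5+2·(-5)=-15, 0+3·(-5)=-15, -7+4·(-5)=-27, 8+5·(-5)=-17) = -3 (attained by i=1)
p(-7) = max(-8+0·(-7)=-8, 2+1·(-7)=-5, -5+2·(-7)=-19, 0+3·(-7)=-21, -7+4·(-7)=-35, 8+5·(-7)=-27) = -5 (attained by i=1)
p(-2) = max(-8+0·(-2)=-8, 2+1·(-2)=0, -5+2·(-2)=-9, 0+3·(-2)=-6, -7+4·(-2)=-15, 8+5·(-2)=-2) = 0 (attained by i=1)
Answer: p(-6) = -4; p(-5) = -3; p(-7) = -5; p(-2) = 0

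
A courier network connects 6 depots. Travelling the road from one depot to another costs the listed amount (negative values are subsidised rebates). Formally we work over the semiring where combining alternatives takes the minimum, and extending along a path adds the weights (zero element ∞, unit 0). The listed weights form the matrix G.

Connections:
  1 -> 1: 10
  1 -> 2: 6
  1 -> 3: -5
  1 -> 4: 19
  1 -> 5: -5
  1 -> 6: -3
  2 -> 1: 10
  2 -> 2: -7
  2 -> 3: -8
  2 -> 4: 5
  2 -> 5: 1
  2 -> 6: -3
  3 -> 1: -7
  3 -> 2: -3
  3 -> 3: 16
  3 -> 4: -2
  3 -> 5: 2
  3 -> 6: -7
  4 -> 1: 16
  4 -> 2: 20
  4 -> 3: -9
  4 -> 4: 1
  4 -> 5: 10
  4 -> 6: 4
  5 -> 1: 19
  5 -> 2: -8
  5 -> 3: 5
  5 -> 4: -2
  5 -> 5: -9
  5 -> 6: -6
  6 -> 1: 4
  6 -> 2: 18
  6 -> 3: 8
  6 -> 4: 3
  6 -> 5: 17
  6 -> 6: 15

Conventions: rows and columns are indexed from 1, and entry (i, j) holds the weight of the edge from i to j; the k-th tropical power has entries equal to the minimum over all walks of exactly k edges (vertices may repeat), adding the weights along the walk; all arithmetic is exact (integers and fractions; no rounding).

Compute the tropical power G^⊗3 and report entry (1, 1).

G^⊗2:
  [-12, -13, -2, -7, -14, -12]
  [-15, -14, -15, -10, -8, -15]
  [-3, -10, -12, -4, -12, -10]
  [-16, -12, -8, -11, -7, -16]
  [-2, -17, -16, -11, -18, -15]
  [1, 5, -6, 4, -1, 1]
G^⊗3:
  [-9, -22, -21, -16, -23, -20]
  [-22, -21, -22, -17, -20, -22]
  [-19, -20, -18, -14, -21, -19]
  [-15, -19, -21, -13, -21, -19]
  [-23, -26, -25, -20, -27, -24]
  [-13, -9, -5, -8, -10, -13]
Key observation: the optimum is the walk 1->2->3->1, with weight 6 + (-8) + (-7) = -9.
Optimal value attained by: walk 1->2->3->1.
Answer: (G^⊗3)[1][1] = -9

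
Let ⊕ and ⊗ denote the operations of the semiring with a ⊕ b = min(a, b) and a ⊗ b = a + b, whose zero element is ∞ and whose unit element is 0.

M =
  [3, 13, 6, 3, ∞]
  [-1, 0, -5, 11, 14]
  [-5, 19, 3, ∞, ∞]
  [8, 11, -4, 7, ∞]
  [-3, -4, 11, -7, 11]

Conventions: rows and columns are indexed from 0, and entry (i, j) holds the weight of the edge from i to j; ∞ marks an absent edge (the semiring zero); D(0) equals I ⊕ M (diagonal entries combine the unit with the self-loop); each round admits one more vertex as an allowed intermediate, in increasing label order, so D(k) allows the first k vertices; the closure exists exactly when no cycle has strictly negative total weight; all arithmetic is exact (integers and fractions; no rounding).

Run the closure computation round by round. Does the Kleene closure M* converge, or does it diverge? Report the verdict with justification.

D(0):
  [0, 13, 6, 3, ∞]
  [-1, 0, -5, 11, 14]
  [-5, 19, 0, ∞, ∞]
  [8, 11, -4, 0, ∞]
  [-3, -4, 11, -7, 0]
D(1):
  [0, 13, 6, 3, ∞]
  [-1, 0, -5, 2, 14]
  [-5, 8, 0, -2, ∞]
  [8, 11, -4, 0, ∞]
  [-3, -4, 3, -7, 0]
D(2):
  [0, 13, 6, 3, 27]
  [-1, 0, -5, 2, 14]
  [-5, 8, 0, -2, 22]
  [8, 11, -4, 0, 25]
  [-5, -4, -9, -7, 0]
Detection: at round 3, diagonal entry (3, 3) turns strictly negative.
Key observation: the cycle 3->2->0->3 has total weight (-4) + (-5) + 3, which is strictly negative.
Answer: DIVERGES — negative cycle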